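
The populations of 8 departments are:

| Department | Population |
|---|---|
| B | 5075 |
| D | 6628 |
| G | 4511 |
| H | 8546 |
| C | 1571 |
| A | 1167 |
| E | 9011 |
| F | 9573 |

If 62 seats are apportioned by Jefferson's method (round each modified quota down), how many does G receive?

Standard divisor 46082/62 ≈ 743.258; standard quotas: B 6.828, D 8.917, G 6.069, H 11.498, C 2.114, A 1.570, E 12.124, F 12.880.
Rounding down gives 6, 8, 6, 11, 2, 1, 12, 12 = 58 seats, so the divisor must be adjusted.
With modified divisor 700: modified quotas B 7.250, D 9.469, G 6.444, H 12.209, C 2.244, A 1.667, E 12.873, F 13.676.
Rounding down: B 7, D 9, G 6, H 12, C 2, A 1, E 12, F 13 (total 62).
G receives 6.

6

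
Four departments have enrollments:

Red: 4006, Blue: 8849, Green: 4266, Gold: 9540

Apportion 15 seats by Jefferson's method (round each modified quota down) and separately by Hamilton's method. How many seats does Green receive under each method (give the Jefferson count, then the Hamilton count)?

2 and 3

Jefferson: Red 2, Blue 5, Green 2, Gold 6.
Hamilton: Red 2, Blue 5, Green 3, Gold 5.
Green gets 2 under Jefferson and 3 under Hamilton.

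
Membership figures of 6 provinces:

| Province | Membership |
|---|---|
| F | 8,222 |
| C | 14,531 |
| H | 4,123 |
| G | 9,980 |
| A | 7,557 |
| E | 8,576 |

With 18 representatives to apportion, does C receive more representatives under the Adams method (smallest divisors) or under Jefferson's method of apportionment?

Adams: F 3, C 4, H 2, G 3, A 3, E 3.
Jefferson: F 3, C 5, H 1, G 3, A 3, E 3.
C gets 4 under Adams and 5 under Jefferson.

Jefferson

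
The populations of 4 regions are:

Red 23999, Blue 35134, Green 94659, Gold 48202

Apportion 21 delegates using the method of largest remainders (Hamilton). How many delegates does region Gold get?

Total 201994; standard divisor 201994/21 ≈ 9618.762.
Standard quotas: Red 2.4950, Blue 3.6527, Green 9.8411, Gold 5.0112.
Lower quotas: Red 2, Blue 3, Green 9, Gold 5 (sum 19, leaving 2 seats).
Remainders in descending order: Green 0.8411, Blue 0.6527, Red 0.4950, Gold 0.0112.
Largest remainders: Green, Blue receive the extra seats.
Gold receives 5.

5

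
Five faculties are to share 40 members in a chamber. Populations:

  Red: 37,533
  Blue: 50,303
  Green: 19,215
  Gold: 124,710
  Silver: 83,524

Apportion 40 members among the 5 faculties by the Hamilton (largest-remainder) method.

The standard divisor is 315285/40 ≈ 7882.125.
Standard quotas: Red 4.7618, Blue 6.3819, Green 2.4378, Gold 15.8219, Silver 10.5966.
Lower quotas: Red 4, Blue 6, Green 2, Gold 15, Silver 10 (sum 37, leaving 3 seats).
Remainders in descending order: Gold 0.8219, Red 0.7618, Silver 0.5966, Green 0.4378, Blue 0.3819.
The surplus seats go to Gold, Red, Silver.

Red: 5, Blue: 6, Green: 2, Gold: 16, Silver: 11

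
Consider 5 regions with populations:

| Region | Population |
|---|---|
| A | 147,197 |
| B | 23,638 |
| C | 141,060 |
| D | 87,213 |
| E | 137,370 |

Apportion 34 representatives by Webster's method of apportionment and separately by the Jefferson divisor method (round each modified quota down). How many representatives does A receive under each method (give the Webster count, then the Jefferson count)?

Webster: A 9, B 1, C 9, D 6, E 9.
Jefferson: A 10, B 1, C 9, D 5, E 9.
A gets 9 under Webster and 10 under Jefferson.

9 and 10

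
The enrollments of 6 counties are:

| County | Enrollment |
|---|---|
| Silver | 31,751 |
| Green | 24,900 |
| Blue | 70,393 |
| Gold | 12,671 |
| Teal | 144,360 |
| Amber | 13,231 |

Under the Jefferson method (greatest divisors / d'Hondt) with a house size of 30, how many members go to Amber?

1

Standard divisor 297306/30 ≈ 9910.2; standard quotas: Silver 3.204, Green 2.513, Blue 7.103, Gold 1.279, Teal 14.567, Amber 1.335.
Rounding down gives 3, 2, 7, 1, 14, 1 = 28 seats, so the divisor must be adjusted.
With modified divisor 8900: modified quotas Silver 3.568, Green 2.798, Blue 7.909, Gold 1.424, Teal 16.220, Amber 1.487.
Rounding down: Silver 3, Green 2, Blue 7, Gold 1, Teal 16, Amber 1 (total 30).
Amber receives 1.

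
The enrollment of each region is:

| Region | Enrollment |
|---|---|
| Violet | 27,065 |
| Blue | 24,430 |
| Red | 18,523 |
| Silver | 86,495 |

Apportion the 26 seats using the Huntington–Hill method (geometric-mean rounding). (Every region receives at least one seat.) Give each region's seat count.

With divisor 6010: modified quotas Violet 4.503, Blue 4.065, Red 3.082, Silver 14.392.
Geometric-mean thresholds: Violet √(4·5)=4.472, Blue √(4·5)=4.472, Red √(3·4)=3.464, Silver √(14·15)=14.491.
Each quota rounded against its threshold gives Violet 5, Blue 4, Red 3, Silver 14 (total 26).

Violet=5, Blue=4, Red=3, Silver=14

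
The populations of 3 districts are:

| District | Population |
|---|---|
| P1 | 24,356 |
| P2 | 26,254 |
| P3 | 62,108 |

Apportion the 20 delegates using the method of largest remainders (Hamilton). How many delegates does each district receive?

The standard divisor is 112718/20 ≈ 5635.9.
Standard quotas: P1 4.3216, P2 4.6584, P3 11.0201.
Lower quotas: P1 4, P2 4, P3 11 (sum 19, leaving 1 seat).
Remainders in descending order: P2 0.6584, P1 0.3216, P3 0.0201.
The surplus seat goes to P2.

P1 4, P2 5, P3 11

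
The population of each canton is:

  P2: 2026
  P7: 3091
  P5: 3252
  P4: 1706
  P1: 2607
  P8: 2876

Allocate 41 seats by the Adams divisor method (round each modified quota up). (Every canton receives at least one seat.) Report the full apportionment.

Standard divisor 15558/41 ≈ 379.463; standard quotas: P2 5.339, P7 8.146, P5 8.570, P4 4.496, P1 6.870, P8 7.579.
Rounding up gives 6, 9, 9, 5, 7, 8 = 44 seats, so the divisor must be adjusted.
With modified divisor 409: modified quotas P2 4.954, P7 7.557, P5 7.951, P4 4.171, P1 6.374, P8 7.032.
Rounding up: P2 5, P7 8, P5 8, P4 5, P1 7, P8 8 (total 41).

P2 5; P7 8; P5 8; P4 5; P1 7; P8 8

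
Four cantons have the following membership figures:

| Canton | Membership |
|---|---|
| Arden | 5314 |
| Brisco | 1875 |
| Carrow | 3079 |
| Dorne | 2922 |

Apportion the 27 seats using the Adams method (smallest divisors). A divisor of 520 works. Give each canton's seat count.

With modified divisor 520: modified quotas Arden 10.219, Brisco 3.606, Carrow 5.921, Dorne 5.619.
Rounding up: Arden 11, Brisco 4, Carrow 6, Dorne 6 (total 27).

Arden 11; Brisco 4; Carrow 6; Dorne 6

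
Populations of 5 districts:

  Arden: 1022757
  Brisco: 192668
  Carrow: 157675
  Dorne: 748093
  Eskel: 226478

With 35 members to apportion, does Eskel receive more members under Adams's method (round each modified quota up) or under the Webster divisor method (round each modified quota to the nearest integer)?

Adams

Adams: Arden 14, Brisco 3, Carrow 3, Dorne 11, Eskel 4.
Webster: Arden 16, Brisco 3, Carrow 2, Dorne 11, Eskel 3.
Eskel gets 4 under Adams and 3 under Webster.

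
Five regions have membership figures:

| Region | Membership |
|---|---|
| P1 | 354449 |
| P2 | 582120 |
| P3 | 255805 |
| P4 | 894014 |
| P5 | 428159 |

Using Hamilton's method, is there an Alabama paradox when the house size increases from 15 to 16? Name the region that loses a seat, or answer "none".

P3

At 15 seats: P1 2, P2 3, P3 2, P4 5, P5 3.
At 16 seats: P1 2, P2 4, P3 1, P4 6, P5 3.
P3 drops from 2 to 1.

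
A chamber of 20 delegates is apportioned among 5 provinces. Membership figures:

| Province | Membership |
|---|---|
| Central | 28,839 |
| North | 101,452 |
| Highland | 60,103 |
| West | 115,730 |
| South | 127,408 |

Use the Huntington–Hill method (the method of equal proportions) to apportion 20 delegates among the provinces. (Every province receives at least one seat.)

With divisor 21907: modified quotas Central 1.316, North 4.631, Highland 2.744, West 5.283, South 5.816.
Geometric-mean thresholds: Central √(1·2)=1.414, North √(4·5)=4.472, Highland √(2·3)=2.449, West √(5·6)=5.477, South √(5·6)=5.477.
Each quota rounded against its threshold gives Central 1, North 5, Highland 3, West 5, South 6 (total 20).

Central 1, North 5, Highland 3, West 5, South 6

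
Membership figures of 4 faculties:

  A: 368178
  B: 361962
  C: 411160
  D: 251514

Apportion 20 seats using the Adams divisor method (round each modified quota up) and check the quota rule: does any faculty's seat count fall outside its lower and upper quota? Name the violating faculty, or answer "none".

none

Standard quotas: A 5.287, B 5.198, C 5.904, D 3.612.
Adams allocation: A 5, B 5, C 6, D 4.
Every allocation lies between the lower and upper quota.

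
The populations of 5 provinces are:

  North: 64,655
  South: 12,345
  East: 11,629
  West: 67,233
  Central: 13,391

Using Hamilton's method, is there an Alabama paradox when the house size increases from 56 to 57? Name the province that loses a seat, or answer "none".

Central

At 56 seats: North 21, South 4, East 4, West 22, Central 5.
At 57 seats: North 22, South 4, East 4, West 23, Central 4.
Central drops from 5 to 4.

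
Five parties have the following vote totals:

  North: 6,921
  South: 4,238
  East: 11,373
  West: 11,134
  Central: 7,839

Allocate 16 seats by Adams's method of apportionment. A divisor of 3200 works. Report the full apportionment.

North 3, South 2, East 4, West 4, Central 3

With modified divisor 3200: modified quotas North 2.163, South 1.324, East 3.554, West 3.479, Central 2.450.
Rounding up: North 3, South 2, East 4, West 4, Central 3 (total 16).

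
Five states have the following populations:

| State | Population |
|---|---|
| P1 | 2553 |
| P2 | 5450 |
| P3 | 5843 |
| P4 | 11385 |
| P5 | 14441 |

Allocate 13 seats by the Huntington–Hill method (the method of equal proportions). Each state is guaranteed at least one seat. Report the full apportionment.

P1 1; P2 2; P3 2; P4 4; P5 4

With divisor 3258: modified quotas P1 0.784, P2 1.673, P3 1.793, P4 3.494, P5 4.432.
Geometric-mean thresholds: P1 (min 1), P2 √(1·2)=1.414, P3 √(1·2)=1.414, P4 √(3·4)=3.464, P5 √(4·5)=4.472.
Each quota rounded against its threshold gives P1 1, P2 2, P3 2, P4 4, P5 4 (total 13).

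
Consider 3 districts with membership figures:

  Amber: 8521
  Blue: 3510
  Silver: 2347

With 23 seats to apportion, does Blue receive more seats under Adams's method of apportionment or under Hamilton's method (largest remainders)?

Adams: Amber 13, Blue 6, Silver 4.
Hamilton: Amber 14, Blue 5, Silver 4.
Blue gets 6 under Adams and 5 under Hamilton.

Adams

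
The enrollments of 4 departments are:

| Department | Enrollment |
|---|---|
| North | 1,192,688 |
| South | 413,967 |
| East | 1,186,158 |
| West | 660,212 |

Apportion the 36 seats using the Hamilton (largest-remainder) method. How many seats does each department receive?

Standard divisor: 3453025 ÷ 36 ≈ 95917.361.
Standard quotas: North 12.4345, South 4.3159, East 12.3665, West 6.8831.
Lower quotas: North 12, South 4, East 12, West 6 (sum 34, leaving 2 seats).
Remainders in descending order: West 0.8831, North 0.4345, East 0.3665, South 0.3159.
Largest remainders: West, North receive the extra seats.

North 13, South 4, East 12, West 7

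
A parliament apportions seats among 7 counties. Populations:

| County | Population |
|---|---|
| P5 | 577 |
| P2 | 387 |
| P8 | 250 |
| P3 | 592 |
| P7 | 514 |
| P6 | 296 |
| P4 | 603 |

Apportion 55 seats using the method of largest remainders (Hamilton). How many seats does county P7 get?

The standard divisor is 3219/55 ≈ 58.527.
Standard quotas: P5 9.859, P2 6.612, P8 4.272, P3 10.115, P7 8.782, P6 5.057, P4 10.303.
Lower quotas: P5 9, P2 6, P8 4, P3 10, P7 8, P6 5, P4 10 (sum 52, leaving 3 seats).
Remainders in descending order: P5 0.859, P7 0.782, P2 0.612, P4 0.303, P8 0.272, P3 0.115, P6 0.057.
The surplus seats go to P5, P7, P2.
P7 receives 9.

9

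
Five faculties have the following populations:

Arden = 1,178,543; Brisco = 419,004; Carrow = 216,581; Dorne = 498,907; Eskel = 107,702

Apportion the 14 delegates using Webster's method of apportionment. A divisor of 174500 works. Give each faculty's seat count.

With modified divisor 174500: modified quotas Arden 6.754, Brisco 2.401, Carrow 1.241, Dorne 2.859, Eskel 0.617.
Rounding to the nearest integer: Arden 7, Brisco 2, Carrow 1, Dorne 3, Eskel 1 (total 14).

Arden 7, Brisco 2, Carrow 1, Dorne 3, Eskel 1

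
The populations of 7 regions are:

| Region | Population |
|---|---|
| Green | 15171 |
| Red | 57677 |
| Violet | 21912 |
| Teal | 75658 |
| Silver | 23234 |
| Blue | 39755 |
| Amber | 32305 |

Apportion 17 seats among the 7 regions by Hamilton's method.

Green: 1, Red: 4, Violet: 1, Teal: 5, Silver: 1, Blue: 3, Amber: 2

Standard divisor: 265712 ÷ 17 ≈ 15630.118.
Standard quotas: Green 0.9706, Red 3.6901, Violet 1.4019, Teal 4.8405, Silver 1.4865, Blue 2.5435, Amber 2.0668.
Lower quotas: Green 0, Red 3, Violet 1, Teal 4, Silver 1, Blue 2, Amber 2 (sum 13, leaving 4 seats).
Remainders in descending order: Green 0.9706, Teal 0.8405, Red 0.6901, Blue 0.5435, Silver 0.4865, Violet 0.4019, Amber 0.0668.
Largest remainders: Green, Teal, Red, Blue receive the extra seats.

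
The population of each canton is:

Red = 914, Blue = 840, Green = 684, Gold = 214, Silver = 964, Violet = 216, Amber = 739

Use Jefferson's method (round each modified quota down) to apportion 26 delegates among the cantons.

Red=5, Blue=5, Green=4, Gold=1, Silver=6, Violet=1, Amber=4

Standard divisor 4571/26 ≈ 175.808; standard quotas: Red 5.199, Blue 4.778, Green 3.891, Gold 1.217, Silver 5.483, Violet 1.229, Amber 4.203.
Rounding down gives 5, 4, 3, 1, 5, 1, 4 = 23 seats, so the divisor must be adjusted.
With modified divisor 160: modified quotas Red 5.713, Blue 5.250, Green 4.275, Gold 1.337, Silver 6.025, Violet 1.350, Amber 4.619.
Rounding down: Red 5, Blue 5, Green 4, Gold 1, Silver 6, Violet 1, Amber 4 (total 26).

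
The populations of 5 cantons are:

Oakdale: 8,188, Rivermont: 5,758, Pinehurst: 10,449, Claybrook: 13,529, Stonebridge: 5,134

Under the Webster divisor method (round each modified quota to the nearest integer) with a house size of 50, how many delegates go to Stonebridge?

6

Standard divisor 43058/50 ≈ 861.16; standard quotas: Oakdale 9.508, Rivermont 6.686, Pinehurst 12.134, Claybrook 15.710, Stonebridge 5.962.
Rounding to the nearest integer gives 10, 7, 12, 16, 6 = 51 seats, so the divisor must be adjusted.
With modified divisor 870: modified quotas Oakdale 9.411, Rivermont 6.618, Pinehurst 12.010, Claybrook 15.551, Stonebridge 5.901.
Rounding to the nearest integer: Oakdale 9, Rivermont 7, Pinehurst 12, Claybrook 16, Stonebridge 6 (total 50).
Stonebridge receives 6.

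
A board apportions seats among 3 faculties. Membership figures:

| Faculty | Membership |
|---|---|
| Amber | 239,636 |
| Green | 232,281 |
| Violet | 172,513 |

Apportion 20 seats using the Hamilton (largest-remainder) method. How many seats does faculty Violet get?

5

The standard divisor is 644430/20 ≈ 32221.5.
Standard quotas: Amber 7.4371, Green 7.2089, Violet 5.3540.
Lower quotas: Amber 7, Green 7, Violet 5 (sum 19, leaving 1 seat).
Remainders in descending order: Amber 0.4371, Violet 0.3540, Green 0.2089.
Largest remainder: Amber receives the extra seat.
Violet receives 5.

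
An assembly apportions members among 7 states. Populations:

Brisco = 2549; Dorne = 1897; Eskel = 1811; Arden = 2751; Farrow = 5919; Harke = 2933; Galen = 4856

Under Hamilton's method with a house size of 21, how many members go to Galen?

The standard divisor is 22716/21 ≈ 1081.714.
Standard quotas: Brisco 2.3564, Dorne 1.7537, Eskel 1.6742, Arden 2.5432, Farrow 5.4719, Harke 2.7114, Galen 4.4892.
Lower quotas: Brisco 2, Dorne 1, Eskel 1, Arden 2, Farrow 5, Harke 2, Galen 4 (sum 17, leaving 4 seats).
Remainders in descending order: Dorne 0.7537, Harke 0.7114, Eskel 0.6742, Arden 0.5432, Galen 0.4892, Farrow 0.4719, Brisco 0.3564.
The surplus seats go to Dorne, Harke, Eskel, Arden.
Galen receives 4.

4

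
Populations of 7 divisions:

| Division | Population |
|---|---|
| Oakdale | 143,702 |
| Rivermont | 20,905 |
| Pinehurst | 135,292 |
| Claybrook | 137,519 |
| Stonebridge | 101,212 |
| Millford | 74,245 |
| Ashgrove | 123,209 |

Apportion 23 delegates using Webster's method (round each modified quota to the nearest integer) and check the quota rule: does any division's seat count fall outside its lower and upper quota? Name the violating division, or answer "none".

none

Standard quotas: Oakdale 4.490, Rivermont 0.653, Pinehurst 4.227, Claybrook 4.297, Stonebridge 3.163, Millford 2.320, Ashgrove 3.850.
Webster allocation: Oakdale 5, Rivermont 1, Pinehurst 4, Claybrook 4, Stonebridge 3, Millford 2, Ashgrove 4.
Every allocation lies between the lower and upper quota.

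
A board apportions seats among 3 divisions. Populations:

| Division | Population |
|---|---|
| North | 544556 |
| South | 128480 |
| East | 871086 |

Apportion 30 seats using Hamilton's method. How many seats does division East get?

Total 1544122; standard divisor 1544122/30 ≈ 51470.733.
Standard quotas: North 10.5799, South 2.4962, East 16.9239.
Lower quotas: North 10, South 2, East 16 (sum 28, leaving 2 seats).
Remainders in descending order: East 0.9239, North 0.5799, South 0.4962.
The surplus seats go to East, North.
East receives 17.

17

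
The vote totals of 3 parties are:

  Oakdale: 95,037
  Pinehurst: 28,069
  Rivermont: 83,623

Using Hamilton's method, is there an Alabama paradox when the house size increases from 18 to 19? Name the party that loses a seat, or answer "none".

Pinehurst

At 18 seats: Oakdale 8, Pinehurst 3, Rivermont 7.
At 19 seats: Oakdale 9, Pinehurst 2, Rivermont 8.
Pinehurst drops from 3 to 2.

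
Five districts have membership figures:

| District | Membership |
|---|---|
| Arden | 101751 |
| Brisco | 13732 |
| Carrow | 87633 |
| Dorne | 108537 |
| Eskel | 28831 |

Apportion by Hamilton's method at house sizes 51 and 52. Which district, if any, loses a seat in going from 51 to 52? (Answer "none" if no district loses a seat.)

Eskel

At 51 seats: Arden 15, Brisco 2, Carrow 13, Dorne 16, Eskel 5.
At 52 seats: Arden 16, Brisco 2, Carrow 13, Dorne 17, Eskel 4.
Eskel drops from 5 to 4.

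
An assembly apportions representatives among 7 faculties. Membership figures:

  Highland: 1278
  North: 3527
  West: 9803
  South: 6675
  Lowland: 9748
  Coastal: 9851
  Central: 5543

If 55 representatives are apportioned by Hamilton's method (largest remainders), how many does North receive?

4

The standard divisor is 46425/55 ≈ 844.091.
Standard quotas: Highland 1.5141, North 4.1785, West 11.6137, South 7.9079, Lowland 11.5485, Coastal 11.6705, Central 6.5668.
Lower quotas: Highland 1, North 4, West 11, South 7, Lowland 11, Coastal 11, Central 6 (sum 51, leaving 4 seats).
Remainders in descending order: South 0.9079, Coastal 0.6705, West 0.6137, Central 0.5668, Lowland 0.5485, Highland 0.5141, North 0.1785.
The surplus seats go to South, Coastal, West, Central.
North receives 4.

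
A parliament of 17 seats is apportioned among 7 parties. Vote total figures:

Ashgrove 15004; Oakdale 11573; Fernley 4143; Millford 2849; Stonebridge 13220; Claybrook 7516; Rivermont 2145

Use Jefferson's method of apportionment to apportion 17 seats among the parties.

Ashgrove 5, Oakdale 4, Fernley 1, Millford 1, Stonebridge 4, Claybrook 2, Rivermont 0

Standard divisor 56450/17 ≈ 3320.588; standard quotas: Ashgrove 4.518, Oakdale 3.485, Fernley 1.248, Millford 0.858, Stonebridge 3.981, Claybrook 2.263, Rivermont 0.646.
Rounding down gives 4, 3, 1, 0, 3, 2, 0 = 13 seats, so the divisor must be adjusted.
With modified divisor 2700: modified quotas Ashgrove 5.557, Oakdale 4.286, Fernley 1.534, Millford 1.055, Stonebridge 4.896, Claybrook 2.784, Rivermont 0.794.
Rounding down: Ashgrove 5, Oakdale 4, Fernley 1, Millford 1, Stonebridge 4, Claybrook 2, Rivermont 0 (total 17).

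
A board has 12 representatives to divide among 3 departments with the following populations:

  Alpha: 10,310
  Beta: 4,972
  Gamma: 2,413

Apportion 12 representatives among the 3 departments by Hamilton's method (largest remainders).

The standard divisor is 17695/12 ≈ 1474.583.
Standard quotas: Alpha 6.9918, Beta 3.3718, Gamma 1.6364.
Lower quotas: Alpha 6, Beta 3, Gamma 1 (sum 10, leaving 2 seats).
Remainders in descending order: Alpha 0.9918, Gamma 0.6364, Beta 0.3718.
Largest remainders: Alpha, Gamma receive the extra seats.

Alpha=7, Beta=3, Gamma=2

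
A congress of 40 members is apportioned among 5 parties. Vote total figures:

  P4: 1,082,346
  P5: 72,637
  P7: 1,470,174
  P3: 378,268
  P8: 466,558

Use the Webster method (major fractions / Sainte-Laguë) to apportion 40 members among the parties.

P4 13, P5 1, P7 17, P3 4, P8 5

Standard divisor 3469983/40 ≈ 86749.575; standard quotas: P4 12.477, P5 0.837, P7 16.947, P3 4.360, P8 5.378.
Rounding to the nearest integer gives 12, 1, 17, 4, 5 = 39 seats, so the divisor must be adjusted.
With modified divisor 85700: modified quotas P4 12.629, P5 0.848, P7 17.155, P3 4.414, P8 5.444.
Rounding to the nearest integer: P4 13, P5 1, P7 17, P3 4, P8 5 (total 40).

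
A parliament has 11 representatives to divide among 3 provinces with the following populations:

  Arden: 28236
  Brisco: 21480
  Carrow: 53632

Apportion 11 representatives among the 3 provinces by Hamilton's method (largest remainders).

Total 103348; standard divisor 103348/11 ≈ 9395.273.
Standard quotas: Arden 3.0053, Brisco 2.2863, Carrow 5.7084.
Lower quotas: Arden 3, Brisco 2, Carrow 5 (sum 10, leaving 1 seat).
Remainders in descending order: Carrow 0.7084, Brisco 0.2863, Arden 0.0053.
The surplus seat goes to Carrow.

Arden=3, Brisco=2, Carrow=6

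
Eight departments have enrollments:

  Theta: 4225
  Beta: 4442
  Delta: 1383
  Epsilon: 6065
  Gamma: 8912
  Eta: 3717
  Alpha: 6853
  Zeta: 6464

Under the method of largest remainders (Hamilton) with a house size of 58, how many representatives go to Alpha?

10

The standard divisor is 42061/58 ≈ 725.19.
Standard quotas: Theta 5.8261, Beta 6.1253, Delta 1.9071, Epsilon 8.3633, Gamma 12.2892, Eta 5.1256, Alpha 9.4499, Zeta 8.9135.
Lower quotas: Theta 5, Beta 6, Delta 1, Epsilon 8, Gamma 12, Eta 5, Alpha 9, Zeta 8 (sum 54, leaving 4 seats).
Remainders in descending order: Zeta 0.9135, Delta 0.9071, Theta 0.8261, Alpha 0.4499, Epsilon 0.3633, Gamma 0.2892, Eta 0.1256, Beta 0.1253.
The surplus seats go to Zeta, Delta, Theta, Alpha.
Alpha receives 10.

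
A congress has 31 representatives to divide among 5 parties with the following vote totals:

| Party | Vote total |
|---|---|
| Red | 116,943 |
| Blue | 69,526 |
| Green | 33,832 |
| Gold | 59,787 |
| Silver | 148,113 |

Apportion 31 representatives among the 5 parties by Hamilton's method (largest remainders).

Standard divisor: 428201 ÷ 31 ≈ 13812.935.
Standard quotas: Red 8.4662, Blue 5.0334, Green 2.4493, Gold 4.3283, Silver 10.7228.
Lower quotas: Red 8, Blue 5, Green 2, Gold 4, Silver 10 (sum 29, leaving 2 seats).
Remainders in descending order: Silver 0.7228, Red 0.4662, Green 0.4493, Gold 0.3283, Blue 0.0334.
The surplus seats go to Silver, Red.

Red=9, Blue=5, Green=2, Gold=4, Silver=11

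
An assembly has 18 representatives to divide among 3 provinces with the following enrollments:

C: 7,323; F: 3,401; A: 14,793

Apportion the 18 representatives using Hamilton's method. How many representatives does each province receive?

The standard divisor is 25517/18 ≈ 1417.611.
Standard quotas: C 5.1657, F 2.3991, A 10.4352.
Lower quotas: C 5, F 2, A 10 (sum 17, leaving 1 seat).
Remainders in descending order: A 0.4352, F 0.3991, C 0.1657.
The surplus seat goes to A.

C 5, F 2, A 11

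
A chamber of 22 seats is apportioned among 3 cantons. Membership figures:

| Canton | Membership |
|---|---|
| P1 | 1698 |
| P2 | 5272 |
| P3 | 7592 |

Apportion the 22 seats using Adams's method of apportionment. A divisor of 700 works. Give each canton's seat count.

With modified divisor 700: modified quotas P1 2.426, P2 7.531, P3 10.846.
Rounding up: P1 3, P2 8, P3 11 (total 22).

P1=3, P2=8, P3=11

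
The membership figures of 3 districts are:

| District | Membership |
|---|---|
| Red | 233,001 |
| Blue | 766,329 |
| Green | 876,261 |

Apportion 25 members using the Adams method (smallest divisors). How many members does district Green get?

12

Standard divisor 1875591/25 ≈ 75023.64; standard quotas: Red 3.106, Blue 10.215, Green 11.680.
Rounding up gives 4, 11, 12 = 27 seats, so the divisor must be adjusted.
With modified divisor 78700: modified quotas Red 2.961, Blue 9.737, Green 11.134.
Rounding up: Red 3, Blue 10, Green 12 (total 25).
Green receives 12.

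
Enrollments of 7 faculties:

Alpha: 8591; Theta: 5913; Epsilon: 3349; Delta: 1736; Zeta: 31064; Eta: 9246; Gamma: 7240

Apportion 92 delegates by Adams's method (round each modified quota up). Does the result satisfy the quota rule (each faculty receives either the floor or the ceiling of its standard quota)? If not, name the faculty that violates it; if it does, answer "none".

Zeta

Standard quotas: Alpha 11.772, Theta 8.103, Epsilon 4.589, Delta 2.379, Zeta 42.567, Eta 12.670, Gamma 9.921.
Adams allocation: Alpha 12, Theta 8, Epsilon 5, Delta 3, Zeta 41, Eta 13, Gamma 10.
Zeta has quota 42.567 (lower 42, upper 43) but receives 41 — outside the quota interval.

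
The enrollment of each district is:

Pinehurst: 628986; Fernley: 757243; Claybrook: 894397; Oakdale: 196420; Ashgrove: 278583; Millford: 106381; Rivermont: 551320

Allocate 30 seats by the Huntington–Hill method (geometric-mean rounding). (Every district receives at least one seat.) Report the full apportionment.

With divisor 115841: modified quotas Pinehurst 5.430, Fernley 6.537, Claybrook 7.721, Oakdale 1.696, Ashgrove 2.405, Millford 0.918, Rivermont 4.759.
Geometric-mean thresholds: Pinehurst √(5·6)=5.477, Fernley √(6·7)=6.481, Claybrook √(7·8)=7.483, Oakdale √(1·2)=1.414, Ashgrove √(2·3)=2.449, Millford (min 1), Rivermont √(4·5)=4.472.
Each quota rounded against its threshold gives Pinehurst 5, Fernley 7, Claybrook 8, Oakdale 2, Ashgrove 2, Millford 1, Rivermont 5 (total 30).

Pinehurst 5, Fernley 7, Claybrook 8, Oakdale 2, Ashgrove 2, Millford 1, Rivermont 5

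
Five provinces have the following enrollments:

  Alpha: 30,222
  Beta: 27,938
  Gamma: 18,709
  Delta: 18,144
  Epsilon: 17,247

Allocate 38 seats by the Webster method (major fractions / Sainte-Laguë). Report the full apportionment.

Standard divisor 112260/38 ≈ 2954.211; standard quotas: Alpha 10.230, Beta 9.457, Gamma 6.333, Delta 6.142, Epsilon 5.838.
Rounding to the nearest integer gives 10, 9, 6, 6, 6 = 37 seats, so the divisor must be adjusted.
With modified divisor 2900: modified quotas Alpha 10.421, Beta 9.634, Gamma 6.451, Delta 6.257, Epsilon 5.947.
Rounding to the nearest integer: Alpha 10, Beta 10, Gamma 6, Delta 6, Epsilon 6 (total 38).

Alpha 10; Beta 10; Gamma 6; Delta 6; Epsilon 6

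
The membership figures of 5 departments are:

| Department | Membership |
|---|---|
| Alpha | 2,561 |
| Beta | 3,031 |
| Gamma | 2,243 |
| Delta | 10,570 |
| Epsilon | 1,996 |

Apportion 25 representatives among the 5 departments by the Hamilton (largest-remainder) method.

Total 20401; standard divisor 20401/25 ≈ 816.04.
Standard quotas: Alpha 3.1383, Beta 3.7143, Gamma 2.7486, Delta 12.9528, Epsilon 2.4460.
Lower quotas: Alpha 3, Beta 3, Gamma 2, Delta 12, Epsilon 2 (sum 22, leaving 3 seats).
Remainders in descending order: Delta 0.9528, Gamma 0.7486, Beta 0.7143, Epsilon 0.4460, Alpha 0.1383.
The surplus seats go to Delta, Gamma, Beta.

Alpha 3, Beta 4, Gamma 3, Delta 13, Epsilon 2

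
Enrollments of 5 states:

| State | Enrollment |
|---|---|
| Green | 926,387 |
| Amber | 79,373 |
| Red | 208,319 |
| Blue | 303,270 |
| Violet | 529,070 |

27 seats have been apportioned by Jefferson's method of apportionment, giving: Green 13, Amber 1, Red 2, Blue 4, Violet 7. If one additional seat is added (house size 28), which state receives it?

Priority for the next seat is population ÷ (current seats + 1).
Priorities: Green 66170.500, Amber 39686.500, Red 69439.667, Blue 60654.000, Violet 66133.750.
Highest priority: Red.

Red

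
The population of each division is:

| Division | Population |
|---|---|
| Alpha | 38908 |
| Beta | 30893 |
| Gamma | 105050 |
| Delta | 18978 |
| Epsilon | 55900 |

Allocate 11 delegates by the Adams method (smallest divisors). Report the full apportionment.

Standard divisor 249729/11 ≈ 22702.636; standard quotas: Alpha 1.714, Beta 1.361, Gamma 4.627, Delta 0.836, Epsilon 2.462.
Rounding up gives 2, 2, 5, 1, 3 = 13 seats, so the divisor must be adjusted.
With modified divisor 29400: modified quotas Alpha 1.323, Beta 1.051, Gamma 3.573, Delta 0.646, Epsilon 1.901.
Rounding up: Alpha 2, Beta 2, Gamma 4, Delta 1, Epsilon 2 (total 11).

Alpha: 2, Beta: 2, Gamma: 4, Delta: 1, Epsilon: 2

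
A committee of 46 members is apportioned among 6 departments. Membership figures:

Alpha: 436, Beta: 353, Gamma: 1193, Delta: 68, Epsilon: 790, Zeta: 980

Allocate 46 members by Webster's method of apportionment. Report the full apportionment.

Alpha: 5; Beta: 4; Gamma: 14; Delta: 1; Epsilon: 10; Zeta: 12

Standard divisor 3820/46 ≈ 83.043; standard quotas: Alpha 5.250, Beta 4.251, Gamma 14.366, Delta 0.819, Epsilon 9.513, Zeta 11.801.
Rounding to the nearest integer gives Alpha 5, Beta 4, Gamma 14, Delta 1, Epsilon 10, Zeta 12 — total 46, matching the house size, so no adjustment is needed.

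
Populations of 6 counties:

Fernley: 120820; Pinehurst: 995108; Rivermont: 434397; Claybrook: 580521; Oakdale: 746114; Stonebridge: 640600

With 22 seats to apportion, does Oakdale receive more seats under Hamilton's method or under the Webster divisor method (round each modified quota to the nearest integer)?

Hamilton: Fernley 1, Pinehurst 6, Rivermont 3, Claybrook 3, Oakdale 5, Stonebridge 4.
Webster: Fernley 1, Pinehurst 6, Rivermont 3, Claybrook 4, Oakdale 4, Stonebridge 4.
Oakdale gets 5 under Hamilton and 4 under Webster.

Hamilton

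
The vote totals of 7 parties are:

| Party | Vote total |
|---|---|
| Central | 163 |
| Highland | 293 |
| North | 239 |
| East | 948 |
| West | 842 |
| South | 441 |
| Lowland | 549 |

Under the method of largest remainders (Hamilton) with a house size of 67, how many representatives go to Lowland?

11

The standard divisor is 3475/67 ≈ 51.866.
Standard quotas: Central 3.143, Highland 5.649, North 4.608, East 18.278, West 16.234, South 8.503, Lowland 10.585.
Lower quotas: Central 3, Highland 5, North 4, East 18, West 16, South 8, Lowland 10 (sum 64, leaving 3 seats).
Remainders in descending order: Highland 0.649, North 0.608, Lowland 0.585, South 0.503, East 0.278, West 0.234, Central 0.143.
Largest remainders: Highland, North, Lowland receive the extra seats.
Lowland receives 11.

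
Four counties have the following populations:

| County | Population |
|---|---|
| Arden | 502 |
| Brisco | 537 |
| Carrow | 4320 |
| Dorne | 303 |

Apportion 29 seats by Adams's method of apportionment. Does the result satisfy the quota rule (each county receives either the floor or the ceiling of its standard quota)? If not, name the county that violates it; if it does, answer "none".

Standard quotas: Arden 2.571, Brisco 2.750, Carrow 22.126, Dorne 1.552.
Adams allocation: Arden 3, Brisco 3, Carrow 21, Dorne 2.
Carrow has quota 22.126 (lower 22, upper 23) but receives 21 — outside the quota interval.

Carrow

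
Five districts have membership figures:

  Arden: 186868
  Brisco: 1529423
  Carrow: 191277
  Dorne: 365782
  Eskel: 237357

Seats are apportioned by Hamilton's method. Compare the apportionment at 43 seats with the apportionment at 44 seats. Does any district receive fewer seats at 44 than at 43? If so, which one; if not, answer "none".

Carrow

At 43 seats: Arden 3, Brisco 26, Carrow 4, Dorne 6, Eskel 4.
At 44 seats: Arden 3, Brisco 27, Carrow 3, Dorne 7, Eskel 4.
Carrow drops from 4 to 3.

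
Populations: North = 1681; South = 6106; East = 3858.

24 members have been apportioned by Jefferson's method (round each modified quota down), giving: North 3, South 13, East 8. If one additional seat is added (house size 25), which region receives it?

South

Priority for the next seat is population ÷ (current seats + 1).
Priorities: North 420.250, South 436.143, East 428.667.
Highest priority: South.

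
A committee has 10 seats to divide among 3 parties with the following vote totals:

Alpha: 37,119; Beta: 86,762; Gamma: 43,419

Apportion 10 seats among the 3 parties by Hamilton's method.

Alpha 2, Beta 5, Gamma 3

The standard divisor is 167300/10 = 16730.
Standard quotas: Alpha 2.2187, Beta 5.1860, Gamma 2.5953.
Lower quotas: Alpha 2, Beta 5, Gamma 2 (sum 9, leaving 1 seat).
Remainders in descending order: Gamma 0.5953, Alpha 0.2187, Beta 0.1860.
Largest remainder: Gamma receives the extra seat.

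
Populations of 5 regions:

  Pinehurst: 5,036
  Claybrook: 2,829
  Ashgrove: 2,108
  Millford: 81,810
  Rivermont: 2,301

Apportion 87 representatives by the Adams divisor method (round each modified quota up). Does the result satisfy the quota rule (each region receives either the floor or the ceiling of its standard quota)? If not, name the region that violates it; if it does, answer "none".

Standard quotas: Pinehurst 4.657, Claybrook 2.616, Ashgrove 1.949, Millford 75.650, Rivermont 2.128.
Adams allocation: Pinehurst 5, Claybrook 3, Ashgrove 2, Millford 74, Rivermont 3.
Millford has quota 75.650 (lower 75, upper 76) but receives 74 — outside the quota interval.

Millford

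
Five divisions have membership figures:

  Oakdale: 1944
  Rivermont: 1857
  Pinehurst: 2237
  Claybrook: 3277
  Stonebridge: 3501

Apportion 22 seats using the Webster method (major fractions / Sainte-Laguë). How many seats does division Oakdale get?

3

Standard divisor 12816/22 ≈ 582.545; standard quotas: Oakdale 3.337, Rivermont 3.188, Pinehurst 3.840, Claybrook 5.625, Stonebridge 6.010.
Rounding to the nearest integer gives Oakdale 3, Rivermont 3, Pinehurst 4, Claybrook 6, Stonebridge 6 — total 22, matching the house size, so no adjustment is needed.
Oakdale receives 3.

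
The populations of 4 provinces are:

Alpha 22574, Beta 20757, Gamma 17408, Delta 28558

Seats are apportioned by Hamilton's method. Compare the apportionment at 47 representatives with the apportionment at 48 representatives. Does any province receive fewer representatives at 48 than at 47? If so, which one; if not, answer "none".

none

At 47 seats: Alpha 12, Beta 11, Gamma 9, Delta 15.
At 48 seats: Alpha 12, Beta 11, Gamma 10, Delta 15.
No province's allocation decreased.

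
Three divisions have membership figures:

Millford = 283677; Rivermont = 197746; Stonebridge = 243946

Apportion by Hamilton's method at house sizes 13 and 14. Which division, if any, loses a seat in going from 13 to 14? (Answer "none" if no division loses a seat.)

none

At 13 seats: Millford 5, Rivermont 4, Stonebridge 4.
At 14 seats: Millford 5, Rivermont 4, Stonebridge 5.
No division's allocation decreased.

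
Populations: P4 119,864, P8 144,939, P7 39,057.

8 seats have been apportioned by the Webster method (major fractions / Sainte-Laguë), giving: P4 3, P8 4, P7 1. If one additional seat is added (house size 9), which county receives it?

Priority for the next seat is population ÷ (current seats + 0.5).
Priorities: P4 34246.857, P8 32208.667, P7 26038.000.
Highest priority: P4.

P4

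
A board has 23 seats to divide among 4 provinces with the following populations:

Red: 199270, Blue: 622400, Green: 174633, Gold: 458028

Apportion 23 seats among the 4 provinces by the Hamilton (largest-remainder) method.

The standard divisor is 1454331/23 ≈ 63231.783.
Standard quotas: Red 3.1514, Blue 9.8432, Green 2.7618, Gold 7.2436.
Lower quotas: Red 3, Blue 9, Green 2, Gold 7 (sum 21, leaving 2 seats).
Remainders in descending order: Blue 0.8432, Green 0.7618, Gold 0.2436, Red 0.1514.
The surplus seats go to Blue, Green.

Red: 3, Blue: 10, Green: 3, Gold: 7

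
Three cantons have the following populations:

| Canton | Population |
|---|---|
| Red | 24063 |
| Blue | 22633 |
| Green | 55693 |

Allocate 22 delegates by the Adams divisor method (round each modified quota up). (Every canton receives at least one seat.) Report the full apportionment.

Red: 5, Blue: 5, Green: 12

Standard divisor 102389/22 ≈ 4654.045; standard quotas: Red 5.170, Blue 4.863, Green 11.967.
Rounding up gives 6, 5, 12 = 23 seats, so the divisor must be adjusted.
With modified divisor 4900: modified quotas Red 4.911, Blue 4.619, Green 11.366.
Rounding up: Red 5, Blue 5, Green 12 (total 22).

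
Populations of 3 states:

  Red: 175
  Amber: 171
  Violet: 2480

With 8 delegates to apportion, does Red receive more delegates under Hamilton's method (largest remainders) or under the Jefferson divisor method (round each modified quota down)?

Hamilton

Hamilton: Red 1, Amber 0, Violet 7.
Jefferson: Red 0, Amber 0, Violet 8.
Red gets 1 under Hamilton and 0 under Jefferson.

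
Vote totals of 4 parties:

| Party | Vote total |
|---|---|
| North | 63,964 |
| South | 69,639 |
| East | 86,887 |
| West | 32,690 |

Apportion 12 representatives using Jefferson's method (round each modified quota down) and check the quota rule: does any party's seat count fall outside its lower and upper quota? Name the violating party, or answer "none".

none

Standard quotas: North 3.032, South 3.301, East 4.118, West 1.549.
Jefferson allocation: North 3, South 4, East 4, West 1.
Every allocation lies between the lower and upper quota.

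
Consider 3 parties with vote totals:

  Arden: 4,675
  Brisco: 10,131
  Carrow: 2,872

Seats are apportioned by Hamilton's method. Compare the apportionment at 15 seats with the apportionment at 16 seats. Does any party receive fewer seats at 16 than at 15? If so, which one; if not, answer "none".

At 15 seats: Arden 4, Brisco 9, Carrow 2.
At 16 seats: Arden 4, Brisco 9, Carrow 3.
No party's allocation decreased.

none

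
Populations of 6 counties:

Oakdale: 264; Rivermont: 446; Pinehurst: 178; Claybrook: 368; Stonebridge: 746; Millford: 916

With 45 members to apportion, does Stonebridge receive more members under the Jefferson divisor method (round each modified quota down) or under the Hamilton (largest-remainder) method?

Jefferson: Oakdale 4, Rivermont 7, Pinehurst 2, Claybrook 6, Stonebridge 12, Millford 14.
Hamilton: Oakdale 4, Rivermont 7, Pinehurst 3, Claybrook 6, Stonebridge 11, Millford 14.
Stonebridge gets 12 under Jefferson and 11 under Hamilton.

Jefferson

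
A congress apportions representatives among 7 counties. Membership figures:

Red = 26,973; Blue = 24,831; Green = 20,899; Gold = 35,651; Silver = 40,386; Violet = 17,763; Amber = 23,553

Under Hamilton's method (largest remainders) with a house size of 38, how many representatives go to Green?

4

Total 190056; standard divisor 190056/38 ≈ 5001.474.
Standard quotas: Red 5.3930, Blue 4.9647, Green 4.1786, Gold 7.1281, Silver 8.0748, Violet 3.5516, Amber 4.7092.
Lower quotas: Red 5, Blue 4, Green 4, Gold 7, Silver 8, Violet 3, Amber 4 (sum 35, leaving 3 seats).
Remainders in descending order: Blue 0.9647, Amber 0.7092, Violet 0.5516, Red 0.3930, Green 0.1786, Gold 0.1281, Silver 0.0748.
The surplus seats go to Blue, Amber, Violet.
Green receives 4.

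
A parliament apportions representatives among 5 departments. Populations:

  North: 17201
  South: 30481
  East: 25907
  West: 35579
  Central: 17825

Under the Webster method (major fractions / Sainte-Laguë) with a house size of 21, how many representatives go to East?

Standard divisor 126993/21 ≈ 6047.286; standard quotas: North 2.844, South 5.040, East 4.284, West 5.883, Central 2.948.
Rounding to the nearest integer gives North 3, South 5, East 4, West 6, Central 3 — total 21, matching the house size, so no adjustment is needed.
East receives 4.

4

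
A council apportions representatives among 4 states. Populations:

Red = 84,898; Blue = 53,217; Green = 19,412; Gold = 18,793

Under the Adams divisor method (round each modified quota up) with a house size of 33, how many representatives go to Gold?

Standard divisor 176320/33 ≈ 5343.03; standard quotas: Red 15.889, Blue 9.960, Green 3.633, Gold 3.517.
Rounding up gives 16, 10, 4, 4 = 34 seats, so the divisor must be adjusted.
With modified divisor 5800: modified quotas Red 14.638, Blue 9.175, Green 3.347, Gold 3.240.
Rounding up: Red 15, Blue 10, Green 4, Gold 4 (total 33).
Gold receives 4.

4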